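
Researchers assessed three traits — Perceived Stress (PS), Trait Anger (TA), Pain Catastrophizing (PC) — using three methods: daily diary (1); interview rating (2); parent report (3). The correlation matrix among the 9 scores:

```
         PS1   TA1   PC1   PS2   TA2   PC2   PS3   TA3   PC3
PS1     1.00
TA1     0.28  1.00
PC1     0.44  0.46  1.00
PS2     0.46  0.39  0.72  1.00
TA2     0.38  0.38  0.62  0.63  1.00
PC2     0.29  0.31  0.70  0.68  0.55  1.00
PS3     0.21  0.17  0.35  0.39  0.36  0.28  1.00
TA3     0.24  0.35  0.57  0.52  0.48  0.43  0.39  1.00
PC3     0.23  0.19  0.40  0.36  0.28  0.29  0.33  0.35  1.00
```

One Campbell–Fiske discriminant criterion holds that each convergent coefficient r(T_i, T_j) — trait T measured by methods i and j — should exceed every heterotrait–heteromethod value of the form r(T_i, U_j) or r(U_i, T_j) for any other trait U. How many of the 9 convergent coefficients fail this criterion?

9

Checking each validity diagonal entry against its comparison values:
PS (methods 1·2): 0.46 vs {0.38, 0.39, 0.29, 0.72} → fail.
PS (methods 1·3): 0.21 vs {0.24, 0.17, 0.23, 0.35} → fail.
PS (methods 2·3): 0.39 vs {0.52, 0.36, 0.36, 0.28} → fail.
TA (methods 1·2): 0.38 vs {0.39, 0.38, 0.31, 0.62} → fail.
TA (methods 1·3): 0.35 vs {0.17, 0.24, 0.19, 0.57} → fail.
TA (methods 2·3): 0.48 vs {0.36, 0.52, 0.28, 0.43} → fail.
PC (methods 1·2): 0.70 vs {0.72, 0.29, 0.62, 0.31} → fail.
PC (methods 1·3): 0.40 vs {0.35, 0.23, 0.57, 0.19} → fail.
PC (methods 2·3): 0.29 vs {0.28, 0.36, 0.43, 0.28} → fail.
9 of 9 fail.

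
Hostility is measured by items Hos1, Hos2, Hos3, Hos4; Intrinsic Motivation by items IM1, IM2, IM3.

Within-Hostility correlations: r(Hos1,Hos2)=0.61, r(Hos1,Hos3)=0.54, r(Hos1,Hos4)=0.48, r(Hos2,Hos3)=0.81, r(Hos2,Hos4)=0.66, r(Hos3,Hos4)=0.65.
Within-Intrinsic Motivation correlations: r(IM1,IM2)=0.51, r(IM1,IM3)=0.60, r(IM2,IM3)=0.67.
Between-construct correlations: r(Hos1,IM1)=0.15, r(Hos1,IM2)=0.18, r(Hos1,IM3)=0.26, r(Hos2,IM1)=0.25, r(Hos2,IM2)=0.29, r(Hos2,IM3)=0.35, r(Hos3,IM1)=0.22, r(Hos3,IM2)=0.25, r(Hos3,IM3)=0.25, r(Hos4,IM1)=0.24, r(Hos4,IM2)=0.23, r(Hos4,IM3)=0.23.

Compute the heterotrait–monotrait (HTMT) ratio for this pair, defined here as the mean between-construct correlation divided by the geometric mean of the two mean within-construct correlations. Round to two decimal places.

0.40

Mean between = 2.90/12 = 0.2417.
Mean within-Hos = 3.75/6 = 0.6250; mean within-IM = 1.78/3 = 0.5933.
Geometric mean = √(0.6250 × 0.5933) = 0.6089.
HTMT = 0.2417 / 0.6089 = 0.40.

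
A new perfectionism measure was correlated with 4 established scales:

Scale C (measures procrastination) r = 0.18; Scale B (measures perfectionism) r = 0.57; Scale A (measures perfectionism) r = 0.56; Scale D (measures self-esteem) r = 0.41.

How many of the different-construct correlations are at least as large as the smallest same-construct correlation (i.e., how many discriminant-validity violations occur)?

0

Convergent (same construct = perfectionism): Scale B, Scale A.
Smallest convergent = 0.56. Discriminant values: 0.18, 0.41; count ≥ 0.56 → 0.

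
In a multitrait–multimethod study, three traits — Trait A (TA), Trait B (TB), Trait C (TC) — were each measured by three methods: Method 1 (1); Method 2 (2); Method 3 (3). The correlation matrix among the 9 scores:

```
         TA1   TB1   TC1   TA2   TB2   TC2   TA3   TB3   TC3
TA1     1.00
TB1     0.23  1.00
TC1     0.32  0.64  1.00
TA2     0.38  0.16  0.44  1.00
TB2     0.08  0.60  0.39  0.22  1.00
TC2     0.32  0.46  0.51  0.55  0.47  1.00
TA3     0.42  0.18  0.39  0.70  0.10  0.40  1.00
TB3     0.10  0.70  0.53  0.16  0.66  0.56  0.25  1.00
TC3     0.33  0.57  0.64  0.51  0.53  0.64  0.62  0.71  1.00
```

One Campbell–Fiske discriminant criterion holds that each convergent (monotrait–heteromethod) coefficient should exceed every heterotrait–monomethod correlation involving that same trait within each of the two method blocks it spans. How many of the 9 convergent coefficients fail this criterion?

Each convergent coefficient versus the relevant comparison correlations:
TA (methods 1·2): 0.38 vs {0.23, 0.22, 0.32, 0.55} → fail.
TA (methods 1·3): 0.42 vs {0.23, 0.25, 0.32, 0.62} → fail.
TA (methods 2·3): 0.70 vs {0.22, 0.25, 0.55, 0.62} → pass.
TB (methods 1·2): 0.60 vs {0.23, 0.22, 0.64, 0.47} → fail.
TB (methods 1·3): 0.70 vs {0.23, 0.25, 0.64, 0.71} → fail.
TB (methods 2·3): 0.66 vs {0.22, 0.25, 0.47, 0.71} → fail.
TC (methods 1·2): 0.51 vs {0.32, 0.55, 0.64, 0.47} → fail.
TC (methods 1·3): 0.64 vs {0.32, 0.62, 0.64, 0.71} → fail.
TC (methods 2·3): 0.64 vs {0.55, 0.62, 0.47, 0.71} → fail.
8 of 9 fail.

8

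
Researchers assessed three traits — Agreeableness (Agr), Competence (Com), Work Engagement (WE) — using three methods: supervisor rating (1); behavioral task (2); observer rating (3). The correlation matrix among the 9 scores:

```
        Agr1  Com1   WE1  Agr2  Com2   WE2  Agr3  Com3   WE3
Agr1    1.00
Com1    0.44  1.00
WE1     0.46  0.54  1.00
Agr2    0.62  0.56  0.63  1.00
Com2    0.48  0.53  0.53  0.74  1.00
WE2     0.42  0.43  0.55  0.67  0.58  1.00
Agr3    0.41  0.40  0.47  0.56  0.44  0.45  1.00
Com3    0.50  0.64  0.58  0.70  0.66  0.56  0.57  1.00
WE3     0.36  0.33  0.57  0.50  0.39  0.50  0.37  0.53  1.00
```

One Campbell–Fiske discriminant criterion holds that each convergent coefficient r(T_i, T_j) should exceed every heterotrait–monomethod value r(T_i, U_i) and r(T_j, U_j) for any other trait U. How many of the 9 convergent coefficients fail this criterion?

Each convergent coefficient versus the relevant comparison correlations:
Agr (methods 1·2): 0.62 vs {0.44, 0.74, 0.46, 0.67} → fail.
Agr (methods 1·3): 0.41 vs {0.44, 0.57, 0.46, 0.37} → fail.
Agr (methods 2·3): 0.56 vs {0.74, 0.57, 0.67, 0.37} → fail.
Com (methods 1·2): 0.53 vs {0.44, 0.74, 0.54, 0.58} → fail.
Com (methods 1·3): 0.64 vs {0.44, 0.57, 0.54, 0.53} → pass.
Com (methods 2·3): 0.66 vs {0.74, 0.57, 0.58, 0.53} → fail.
WE (methods 1·2): 0.55 vs {0.46, 0.67, 0.54, 0.58} → fail.
WE (methods 1·3): 0.57 vs {0.46, 0.37, 0.54, 0.53} → pass.
WE (methods 2·3): 0.50 vs {0.67, 0.37, 0.58, 0.53} → fail.
7 of 9 fail.

7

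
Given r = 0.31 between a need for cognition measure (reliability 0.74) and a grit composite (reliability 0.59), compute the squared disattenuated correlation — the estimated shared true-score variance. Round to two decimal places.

Disattenuated r = 0.31 / √(0.74 × 0.59) = 0.31 / 0.6608 = 0.4691.
Shared true-score variance = 0.4691² = 0.2201 ≈ 0.22.

0.22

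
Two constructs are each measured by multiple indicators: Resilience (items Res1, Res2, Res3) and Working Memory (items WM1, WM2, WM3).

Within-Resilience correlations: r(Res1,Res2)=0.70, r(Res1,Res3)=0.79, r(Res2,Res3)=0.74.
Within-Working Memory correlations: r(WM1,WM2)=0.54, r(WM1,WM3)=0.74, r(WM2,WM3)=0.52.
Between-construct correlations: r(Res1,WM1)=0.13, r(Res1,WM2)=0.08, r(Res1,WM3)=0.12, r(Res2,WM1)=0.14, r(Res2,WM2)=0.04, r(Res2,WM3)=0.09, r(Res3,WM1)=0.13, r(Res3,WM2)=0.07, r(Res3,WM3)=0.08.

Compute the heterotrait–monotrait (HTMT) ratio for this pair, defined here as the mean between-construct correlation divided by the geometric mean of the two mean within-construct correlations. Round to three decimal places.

Mean heterotrait r = 0.88/9 = 0.0978.
Mean within-Res = 2.23/3 = 0.7433; mean within-WM = 1.80/3 = 0.6000.
Geometric mean = √(0.7433 × 0.6000) = 0.6678.
HTMT = 0.0978 / 0.6678 = 0.146.

0.146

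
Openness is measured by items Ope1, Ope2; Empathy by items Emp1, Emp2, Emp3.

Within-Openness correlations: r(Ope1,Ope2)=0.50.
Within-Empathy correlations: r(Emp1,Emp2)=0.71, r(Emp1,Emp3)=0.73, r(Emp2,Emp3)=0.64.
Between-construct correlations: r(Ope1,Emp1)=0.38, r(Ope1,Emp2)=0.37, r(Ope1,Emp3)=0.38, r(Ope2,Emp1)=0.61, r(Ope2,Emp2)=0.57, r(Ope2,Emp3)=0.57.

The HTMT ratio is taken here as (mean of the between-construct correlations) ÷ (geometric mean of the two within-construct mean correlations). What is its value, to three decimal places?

Between-construct mean = 2.88/6 = 0.4800.
Mean within-Ope = 0.50/1 = 0.5000; mean within-Emp = 2.08/3 = 0.6933.
Geometric mean = √(0.5000 × 0.6933) = 0.5888.
HTMT = 0.4800 / 0.5888 = 0.815.

0.815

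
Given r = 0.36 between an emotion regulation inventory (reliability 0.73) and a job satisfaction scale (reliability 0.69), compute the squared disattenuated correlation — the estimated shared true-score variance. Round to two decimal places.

Disattenuated r = 0.36 / √(0.73 × 0.69) = 0.36 / 0.7097 = 0.5073.
Shared true-score variance = 0.5073² = 0.2574 ≈ 0.26.

0.26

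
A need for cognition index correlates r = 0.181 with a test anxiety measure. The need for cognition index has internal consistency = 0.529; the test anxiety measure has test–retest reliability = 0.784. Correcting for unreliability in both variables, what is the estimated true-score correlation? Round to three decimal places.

r_true = r_obs / √(r_xx · r_yy) = 0.181 / √(0.529 × 0.784) = 0.181 / √0.414736 = 0.181 / 0.6440 ≈ 0.281.

0.281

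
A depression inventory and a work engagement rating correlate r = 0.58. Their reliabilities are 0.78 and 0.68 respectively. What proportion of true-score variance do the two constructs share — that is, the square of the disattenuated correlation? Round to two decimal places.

Disattenuated r = 0.58 / √(0.78 × 0.68) = 0.58 / 0.7283 = 0.7964.
Shared true-score variance = 0.7964² = 0.6343 ≈ 0.63.

0.63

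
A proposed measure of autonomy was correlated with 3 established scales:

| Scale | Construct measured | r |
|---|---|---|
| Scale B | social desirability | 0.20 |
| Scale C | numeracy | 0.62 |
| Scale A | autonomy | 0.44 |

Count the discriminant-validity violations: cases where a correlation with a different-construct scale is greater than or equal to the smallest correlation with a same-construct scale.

1

Convergent (same construct = autonomy): Scale A.
Smallest convergent = 0.44. Discriminant values: 0.20, 0.62; count ≥ 0.44 → 1.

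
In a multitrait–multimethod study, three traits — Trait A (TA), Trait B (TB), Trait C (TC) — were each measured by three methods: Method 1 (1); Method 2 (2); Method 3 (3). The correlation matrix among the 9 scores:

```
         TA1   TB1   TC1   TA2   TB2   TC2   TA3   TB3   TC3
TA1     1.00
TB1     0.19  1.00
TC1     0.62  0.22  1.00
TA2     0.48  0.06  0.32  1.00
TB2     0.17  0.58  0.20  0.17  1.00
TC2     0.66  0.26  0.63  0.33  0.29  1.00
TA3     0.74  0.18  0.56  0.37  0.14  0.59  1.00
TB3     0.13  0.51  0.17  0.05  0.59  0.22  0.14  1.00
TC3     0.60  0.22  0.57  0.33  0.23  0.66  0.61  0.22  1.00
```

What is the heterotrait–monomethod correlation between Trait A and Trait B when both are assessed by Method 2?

Different traits, same method: r(TA2, TB2) = 0.17.

0.17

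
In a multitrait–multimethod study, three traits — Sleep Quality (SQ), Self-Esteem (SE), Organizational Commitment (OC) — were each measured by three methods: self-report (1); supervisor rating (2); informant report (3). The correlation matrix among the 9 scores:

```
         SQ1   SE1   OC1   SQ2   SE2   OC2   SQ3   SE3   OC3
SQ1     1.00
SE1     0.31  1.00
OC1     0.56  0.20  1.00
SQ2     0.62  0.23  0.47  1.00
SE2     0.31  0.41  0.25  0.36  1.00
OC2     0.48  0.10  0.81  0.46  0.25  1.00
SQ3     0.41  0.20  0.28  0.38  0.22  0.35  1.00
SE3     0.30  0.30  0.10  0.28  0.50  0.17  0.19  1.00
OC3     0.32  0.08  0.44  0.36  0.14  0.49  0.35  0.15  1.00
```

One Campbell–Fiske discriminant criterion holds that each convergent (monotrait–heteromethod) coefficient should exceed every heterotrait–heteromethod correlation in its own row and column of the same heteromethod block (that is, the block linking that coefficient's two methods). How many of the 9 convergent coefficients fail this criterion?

1

Each convergent coefficient versus the relevant comparison correlations:
SQ (methods 1·2): 0.62 vs {0.31, 0.23, 0.48, 0.47} → pass.
SQ (methods 1·3): 0.41 vs {0.30, 0.20, 0.32, 0.28} → pass.
SQ (methods 2·3): 0.38 vs {0.28, 0.22, 0.36, 0.35} → pass.
SE (methods 1·2): 0.41 vs {0.23, 0.31, 0.10, 0.25} → pass.
SE (methods 1·3): 0.30 vs {0.20, 0.30, 0.08, 0.10} → fail.
SE (methods 2·3): 0.50 vs {0.22, 0.28, 0.14, 0.17} → pass.
OC (methods 1·2): 0.81 vs {0.47, 0.48, 0.25, 0.10} → pass.
OC (methods 1·3): 0.44 vs {0.28, 0.32, 0.10, 0.08} → pass.
OC (methods 2·3): 0.49 vs {0.35, 0.36, 0.17, 0.14} → pass.
1 of 9 fail.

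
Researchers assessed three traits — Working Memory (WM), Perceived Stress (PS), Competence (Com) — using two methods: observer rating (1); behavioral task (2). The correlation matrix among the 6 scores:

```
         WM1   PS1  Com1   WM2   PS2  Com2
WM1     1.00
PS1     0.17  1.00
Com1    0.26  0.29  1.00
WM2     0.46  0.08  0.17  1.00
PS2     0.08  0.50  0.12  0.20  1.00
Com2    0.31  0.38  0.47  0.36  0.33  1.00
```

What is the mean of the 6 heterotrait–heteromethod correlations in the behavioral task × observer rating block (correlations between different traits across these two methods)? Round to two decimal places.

HTHM values (method 2 × method 1): 0.08, 0.17, 0.08, 0.12, 0.31, 0.38; mean = 1.14/6 = 0.19.

0.19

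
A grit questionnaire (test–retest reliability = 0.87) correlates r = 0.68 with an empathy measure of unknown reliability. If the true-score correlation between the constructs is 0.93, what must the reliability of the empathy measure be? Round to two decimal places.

r_true = r_obs / √(r_xx · r_yy) ⇒ 0.93 = 0.68 / √(0.87 · r_yy).
√(0.87 · r_yy) = 0.68 / 0.93 = 0.7312; 0.87 · r_yy = 0.5347; r_yy = 0.5347 / 0.87 ≈ 0.61.

0.61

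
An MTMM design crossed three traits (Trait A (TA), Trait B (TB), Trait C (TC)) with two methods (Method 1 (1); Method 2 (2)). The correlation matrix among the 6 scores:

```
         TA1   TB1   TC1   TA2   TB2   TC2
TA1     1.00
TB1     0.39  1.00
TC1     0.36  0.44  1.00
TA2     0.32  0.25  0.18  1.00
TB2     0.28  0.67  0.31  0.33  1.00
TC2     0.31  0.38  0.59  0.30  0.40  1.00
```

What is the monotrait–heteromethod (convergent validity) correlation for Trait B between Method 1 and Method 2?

Same trait (TB), different methods: r(TB1, TB2) = 0.67.

0.67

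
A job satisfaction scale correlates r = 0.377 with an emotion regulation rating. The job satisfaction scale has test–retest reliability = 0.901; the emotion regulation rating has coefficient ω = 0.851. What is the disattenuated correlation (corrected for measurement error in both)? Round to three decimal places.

0.431

r_true = r_obs / √(r_xx · r_yy) = 0.377 / √(0.901 × 0.851) = 0.377 / √0.766751 = 0.377 / 0.8756 ≈ 0.431.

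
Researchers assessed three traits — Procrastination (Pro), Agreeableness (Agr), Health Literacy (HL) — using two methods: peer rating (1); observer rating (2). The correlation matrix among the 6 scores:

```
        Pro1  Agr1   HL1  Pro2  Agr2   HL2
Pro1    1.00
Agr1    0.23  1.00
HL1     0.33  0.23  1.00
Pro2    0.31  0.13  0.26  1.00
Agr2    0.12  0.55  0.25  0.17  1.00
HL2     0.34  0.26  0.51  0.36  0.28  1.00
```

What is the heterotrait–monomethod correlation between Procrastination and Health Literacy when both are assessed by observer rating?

0.36

Different traits, same method: r(Pro2, HL2) = 0.36.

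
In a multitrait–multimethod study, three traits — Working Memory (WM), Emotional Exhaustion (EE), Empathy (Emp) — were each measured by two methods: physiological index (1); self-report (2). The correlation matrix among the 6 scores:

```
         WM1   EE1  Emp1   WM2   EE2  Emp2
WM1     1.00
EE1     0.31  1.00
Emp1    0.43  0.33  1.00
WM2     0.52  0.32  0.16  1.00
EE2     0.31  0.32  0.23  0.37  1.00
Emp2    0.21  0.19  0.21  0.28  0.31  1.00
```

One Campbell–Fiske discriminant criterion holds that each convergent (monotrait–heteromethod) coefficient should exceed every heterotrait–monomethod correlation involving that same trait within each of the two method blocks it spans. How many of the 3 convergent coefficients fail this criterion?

Each convergent coefficient versus the relevant comparison correlations:
WM (methods 1·2): 0.52 vs {0.31, 0.37, 0.43, 0.28} → pass.
EE (methods 1·2): 0.32 vs {0.31, 0.37, 0.33, 0.31} → fail.
Emp (methods 1·2): 0.21 vs {0.43, 0.28, 0.33, 0.31} → fail.
2 of 3 fail.

2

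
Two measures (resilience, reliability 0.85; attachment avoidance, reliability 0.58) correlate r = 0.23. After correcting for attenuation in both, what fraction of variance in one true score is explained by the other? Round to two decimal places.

Disattenuated r = 0.23 / √(0.85 × 0.58) = 0.23 / 0.7021 = 0.3276.
Shared true-score variance = 0.3276² = 0.1073 ≈ 0.11.

0.11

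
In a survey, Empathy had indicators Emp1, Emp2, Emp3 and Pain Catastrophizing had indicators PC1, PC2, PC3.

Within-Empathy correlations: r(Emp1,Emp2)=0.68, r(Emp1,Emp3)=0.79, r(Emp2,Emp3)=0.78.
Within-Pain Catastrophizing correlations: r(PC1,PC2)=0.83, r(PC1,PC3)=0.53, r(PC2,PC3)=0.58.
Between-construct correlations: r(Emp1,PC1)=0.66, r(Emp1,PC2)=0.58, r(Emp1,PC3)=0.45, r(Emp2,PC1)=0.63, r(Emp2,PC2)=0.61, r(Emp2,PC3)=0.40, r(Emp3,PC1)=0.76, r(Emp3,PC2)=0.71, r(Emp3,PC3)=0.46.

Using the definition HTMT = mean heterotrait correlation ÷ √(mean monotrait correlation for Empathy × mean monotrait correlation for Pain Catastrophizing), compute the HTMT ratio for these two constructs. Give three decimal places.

0.839

Mean heterotrait r = 5.26/9 = 0.5844.
Mean within-Emp = 2.25/3 = 0.7500; mean within-PC = 1.94/3 = 0.6467.
Geometric mean = √(0.7500 × 0.6467) = 0.6964.
HTMT = 0.5844 / 0.6964 = 0.839.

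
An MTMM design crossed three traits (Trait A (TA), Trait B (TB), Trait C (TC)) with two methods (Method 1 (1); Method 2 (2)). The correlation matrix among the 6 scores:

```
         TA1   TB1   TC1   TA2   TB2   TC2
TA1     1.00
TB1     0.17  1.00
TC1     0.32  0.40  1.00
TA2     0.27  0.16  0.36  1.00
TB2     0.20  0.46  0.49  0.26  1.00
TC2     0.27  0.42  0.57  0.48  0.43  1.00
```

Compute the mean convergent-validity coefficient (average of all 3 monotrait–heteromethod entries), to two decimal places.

0.43

Convergent values: 0.27, 0.46, 0.57; mean = 1.30/3 = 0.43.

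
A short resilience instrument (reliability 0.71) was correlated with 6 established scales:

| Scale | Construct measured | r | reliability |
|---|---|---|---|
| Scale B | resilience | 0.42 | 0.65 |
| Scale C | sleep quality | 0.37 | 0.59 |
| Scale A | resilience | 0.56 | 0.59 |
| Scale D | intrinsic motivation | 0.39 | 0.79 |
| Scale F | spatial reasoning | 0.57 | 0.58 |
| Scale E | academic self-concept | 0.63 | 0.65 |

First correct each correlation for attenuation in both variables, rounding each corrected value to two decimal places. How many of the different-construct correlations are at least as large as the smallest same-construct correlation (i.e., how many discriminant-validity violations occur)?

Disattenuated r (r / √(r_scale · r_new)):
  Scale B (conv): 0.42 / √(0.65·0.71) = 0.62
  Scale C (disc): 0.37 / √(0.59·0.71) = 0.57
  Scale A (conv): 0.56 / √(0.59·0.71) = 0.87
  Scale D (disc): 0.39 / √(0.79·0.71) = 0.52
  Scale F (disc): 0.57 / √(0.58·0.71) = 0.89
  Scale E (disc): 0.63 / √(0.65·0.71) = 0.93
Smallest convergent = 0.62. Discriminant values: 0.57, 0.52, 0.89, 0.93; count ≥ 0.62 → 2.

2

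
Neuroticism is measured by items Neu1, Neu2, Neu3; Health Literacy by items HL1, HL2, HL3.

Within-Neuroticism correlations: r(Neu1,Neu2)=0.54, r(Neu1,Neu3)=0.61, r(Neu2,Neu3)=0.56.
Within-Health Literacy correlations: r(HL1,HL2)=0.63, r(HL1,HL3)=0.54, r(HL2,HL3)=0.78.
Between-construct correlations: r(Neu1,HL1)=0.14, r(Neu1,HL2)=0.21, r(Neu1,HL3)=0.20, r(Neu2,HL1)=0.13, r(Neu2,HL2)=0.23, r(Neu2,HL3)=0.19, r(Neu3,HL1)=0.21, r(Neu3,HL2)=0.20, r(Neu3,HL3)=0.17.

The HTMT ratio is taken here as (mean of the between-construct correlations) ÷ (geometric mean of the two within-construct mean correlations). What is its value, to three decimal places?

0.307

Between-construct mean = 1.68/9 = 0.1867.
Mean within-Neu = 1.71/3 = 0.5700; mean within-HL = 1.95/3 = 0.6500.
Geometric mean = √(0.5700 × 0.6500) = 0.6087.
HTMT = 0.1867 / 0.6087 = 0.307.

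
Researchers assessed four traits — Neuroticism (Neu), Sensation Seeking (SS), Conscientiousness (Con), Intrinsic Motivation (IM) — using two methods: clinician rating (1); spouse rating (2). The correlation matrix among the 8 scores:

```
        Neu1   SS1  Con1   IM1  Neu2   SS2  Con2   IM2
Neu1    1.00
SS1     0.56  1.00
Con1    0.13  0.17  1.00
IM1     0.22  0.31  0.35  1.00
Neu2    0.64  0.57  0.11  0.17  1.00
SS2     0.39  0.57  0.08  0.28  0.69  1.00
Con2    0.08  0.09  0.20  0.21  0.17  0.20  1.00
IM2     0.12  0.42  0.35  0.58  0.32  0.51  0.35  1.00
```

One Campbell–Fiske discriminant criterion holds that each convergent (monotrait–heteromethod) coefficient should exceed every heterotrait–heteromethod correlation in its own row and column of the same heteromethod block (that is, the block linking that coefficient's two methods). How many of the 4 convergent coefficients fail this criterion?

2

Convergent coefficients and their comparison sets:
Neu (methods 1·2): 0.64 vs {0.39, 0.57, 0.08, 0.11, 0.12, 0.17} → pass.
SS (methods 1·2): 0.57 vs {0.57, 0.39, 0.09, 0.08, 0.42, 0.28} → fail.
Con (methods 1·2): 0.20 vs {0.11, 0.08, 0.08, 0.09, 0.35, 0.21} → fail.
IM (methods 1·2): 0.58 vs {0.17, 0.12, 0.28, 0.42, 0.21, 0.35} → pass.
2 of 4 fail.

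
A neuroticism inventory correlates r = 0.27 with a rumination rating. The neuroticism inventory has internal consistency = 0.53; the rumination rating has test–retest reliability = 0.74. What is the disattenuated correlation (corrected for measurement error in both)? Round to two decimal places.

r_true = r_obs / √(r_xx · r_yy) = 0.27 / √(0.53 × 0.74) = 0.27 / √0.3922 = 0.27 / 0.6263 ≈ 0.43.

0.43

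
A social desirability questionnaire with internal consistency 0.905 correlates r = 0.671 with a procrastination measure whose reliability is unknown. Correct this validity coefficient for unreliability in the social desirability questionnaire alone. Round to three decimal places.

Single correction: r_c = r_obs / √r_xx = 0.671 / √0.905 = 0.671 / 0.9513 ≈ 0.705.

0.705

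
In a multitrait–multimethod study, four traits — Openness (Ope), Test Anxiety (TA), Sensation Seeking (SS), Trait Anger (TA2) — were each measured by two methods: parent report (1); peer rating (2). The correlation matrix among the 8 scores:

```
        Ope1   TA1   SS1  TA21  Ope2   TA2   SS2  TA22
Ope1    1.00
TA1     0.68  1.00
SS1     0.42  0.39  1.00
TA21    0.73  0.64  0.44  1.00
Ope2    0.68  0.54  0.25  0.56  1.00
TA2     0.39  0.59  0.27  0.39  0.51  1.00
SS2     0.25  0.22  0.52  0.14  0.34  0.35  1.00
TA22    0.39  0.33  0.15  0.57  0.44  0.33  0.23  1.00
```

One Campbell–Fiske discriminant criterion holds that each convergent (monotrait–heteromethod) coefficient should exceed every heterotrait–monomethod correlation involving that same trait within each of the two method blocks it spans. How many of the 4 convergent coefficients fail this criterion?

3

Convergent coefficients and their comparison sets:
Ope (methods 1·2): 0.68 vs {0.68, 0.51, 0.42, 0.34, 0.73, 0.44} → fail.
TA (methods 1·2): 0.59 vs {0.68, 0.51, 0.39, 0.35, 0.64, 0.33} → fail.
SS (methods 1·2): 0.52 vs {0.42, 0.34, 0.39, 0.35, 0.44, 0.23} → pass.
TA2 (methods 1·2): 0.57 vs {0.73, 0.44, 0.64, 0.33, 0.44, 0.23} → fail.
3 of 4 fail.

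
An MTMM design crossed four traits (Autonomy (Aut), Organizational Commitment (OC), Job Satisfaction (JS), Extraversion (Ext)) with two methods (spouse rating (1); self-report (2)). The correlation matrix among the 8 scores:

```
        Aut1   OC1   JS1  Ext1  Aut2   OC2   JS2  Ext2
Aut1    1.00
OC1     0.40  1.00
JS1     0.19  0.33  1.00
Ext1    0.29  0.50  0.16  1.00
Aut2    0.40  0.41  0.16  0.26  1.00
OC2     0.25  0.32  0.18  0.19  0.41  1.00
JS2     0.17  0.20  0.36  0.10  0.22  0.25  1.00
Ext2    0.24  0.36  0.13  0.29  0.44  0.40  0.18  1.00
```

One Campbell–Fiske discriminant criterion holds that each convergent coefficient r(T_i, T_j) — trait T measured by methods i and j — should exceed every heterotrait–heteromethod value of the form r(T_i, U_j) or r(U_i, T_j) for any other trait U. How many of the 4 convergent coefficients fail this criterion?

3

Each convergent coefficient versus the relevant comparison correlations:
Aut (methods 1·2): 0.40 vs {0.25, 0.41, 0.17, 0.16, 0.24, 0.26} → fail.
OC (methods 1·2): 0.32 vs {0.41, 0.25, 0.20, 0.18, 0.36, 0.19} → fail.
JS (methods 1·2): 0.36 vs {0.16, 0.17, 0.18, 0.20, 0.13, 0.10} → pass.
Ext (methods 1·2): 0.29 vs {0.26, 0.24, 0.19, 0.36, 0.10, 0.13} → fail.
3 of 4 fail.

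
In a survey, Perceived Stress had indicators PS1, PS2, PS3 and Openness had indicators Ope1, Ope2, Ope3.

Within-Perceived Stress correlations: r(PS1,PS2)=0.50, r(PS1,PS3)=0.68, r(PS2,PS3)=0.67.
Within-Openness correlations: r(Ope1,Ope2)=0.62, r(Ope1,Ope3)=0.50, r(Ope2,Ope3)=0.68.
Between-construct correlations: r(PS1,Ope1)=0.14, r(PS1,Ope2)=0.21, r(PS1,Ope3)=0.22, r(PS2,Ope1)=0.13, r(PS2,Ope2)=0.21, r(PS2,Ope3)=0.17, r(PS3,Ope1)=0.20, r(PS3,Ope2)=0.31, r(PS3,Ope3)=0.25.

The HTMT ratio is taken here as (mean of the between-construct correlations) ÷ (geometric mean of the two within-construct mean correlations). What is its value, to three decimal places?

0.336

Mean heterotrait r = 1.84/9 = 0.2044.
Mean within-PS = 1.85/3 = 0.6167; mean within-Ope = 1.80/3 = 0.6000.
Geometric mean = √(0.6167 × 0.6000) = 0.6083.
HTMT = 0.2044 / 0.6083 = 0.336.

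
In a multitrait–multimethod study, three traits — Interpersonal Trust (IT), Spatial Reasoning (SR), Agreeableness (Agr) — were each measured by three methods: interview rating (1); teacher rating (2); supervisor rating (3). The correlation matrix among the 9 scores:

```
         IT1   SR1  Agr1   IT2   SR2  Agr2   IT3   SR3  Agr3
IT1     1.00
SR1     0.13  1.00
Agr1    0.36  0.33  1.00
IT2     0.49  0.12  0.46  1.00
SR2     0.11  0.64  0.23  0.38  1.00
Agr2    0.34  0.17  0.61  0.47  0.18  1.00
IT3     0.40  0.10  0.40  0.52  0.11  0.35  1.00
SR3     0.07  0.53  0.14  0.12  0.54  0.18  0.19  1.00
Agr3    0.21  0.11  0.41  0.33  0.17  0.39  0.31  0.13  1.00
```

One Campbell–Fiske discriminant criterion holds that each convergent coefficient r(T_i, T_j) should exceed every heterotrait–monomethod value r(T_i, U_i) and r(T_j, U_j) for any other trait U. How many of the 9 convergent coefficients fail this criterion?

Convergent coefficients and their comparison sets:
IT (methods 1·2): 0.49 vs {0.13, 0.38, 0.36, 0.47} → pass.
IT (methods 1·3): 0.40 vs {0.13, 0.19, 0.36, 0.31} → pass.
IT (methods 2·3): 0.52 vs {0.38, 0.19, 0.47, 0.31} → pass.
SR (methods 1·2): 0.64 vs {0.13, 0.38, 0.33, 0.18} → pass.
SR (methods 1·3): 0.53 vs {0.13, 0.19, 0.33, 0.13} → pass.
SR (methods 2·3): 0.54 vs {0.38, 0.19, 0.18, 0.13} → pass.
Agr (methods 1·2): 0.61 vs {0.36, 0.47, 0.33, 0.18} → pass.
Agr (methods 1·3): 0.41 vs {0.36, 0.31, 0.33, 0.13} → pass.
Agr (methods 2·3): 0.39 vs {0.47, 0.31, 0.18, 0.13} → fail.
1 of 9 fail.

1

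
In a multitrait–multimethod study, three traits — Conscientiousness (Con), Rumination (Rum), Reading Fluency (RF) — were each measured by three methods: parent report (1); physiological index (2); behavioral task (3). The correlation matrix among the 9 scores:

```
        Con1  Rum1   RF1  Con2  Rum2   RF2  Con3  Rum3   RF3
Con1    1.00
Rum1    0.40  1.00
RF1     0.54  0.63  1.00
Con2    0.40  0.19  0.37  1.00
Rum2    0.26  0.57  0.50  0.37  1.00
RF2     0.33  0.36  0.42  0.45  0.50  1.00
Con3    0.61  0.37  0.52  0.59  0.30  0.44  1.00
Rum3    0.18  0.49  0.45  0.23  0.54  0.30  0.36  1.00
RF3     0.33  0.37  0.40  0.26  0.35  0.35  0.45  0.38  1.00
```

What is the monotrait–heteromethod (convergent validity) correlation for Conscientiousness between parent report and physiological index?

0.40

Same trait (Con), different methods: r(Con1, Con2) = 0.40.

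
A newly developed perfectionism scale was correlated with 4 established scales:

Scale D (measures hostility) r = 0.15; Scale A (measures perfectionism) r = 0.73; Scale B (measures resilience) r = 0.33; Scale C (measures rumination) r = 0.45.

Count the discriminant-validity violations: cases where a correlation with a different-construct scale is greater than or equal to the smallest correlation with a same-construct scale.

0

Convergent (same construct = perfectionism): Scale A.
Smallest convergent = 0.73. Discriminant values: 0.15, 0.33, 0.45; count ≥ 0.73 → 0.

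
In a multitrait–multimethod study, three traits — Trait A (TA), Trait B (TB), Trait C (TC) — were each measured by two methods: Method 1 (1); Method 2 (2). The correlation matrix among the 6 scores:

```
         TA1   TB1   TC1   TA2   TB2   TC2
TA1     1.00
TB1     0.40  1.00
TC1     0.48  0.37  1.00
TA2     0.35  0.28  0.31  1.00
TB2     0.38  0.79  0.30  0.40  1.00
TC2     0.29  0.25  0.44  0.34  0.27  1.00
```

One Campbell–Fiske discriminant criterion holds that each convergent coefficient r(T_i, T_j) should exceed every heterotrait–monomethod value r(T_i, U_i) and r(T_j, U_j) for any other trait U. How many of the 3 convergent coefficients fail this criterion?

Checking each validity diagonal entry against its comparison values:
TA (methods 1·2): 0.35 vs {0.40, 0.40, 0.48, 0.34} → fail.
TB (methods 1·2): 0.79 vs {0.40, 0.40, 0.37, 0.27} → pass.
TC (methods 1·2): 0.44 vs {0.48, 0.34, 0.37, 0.27} → fail.
2 of 3 fail.

2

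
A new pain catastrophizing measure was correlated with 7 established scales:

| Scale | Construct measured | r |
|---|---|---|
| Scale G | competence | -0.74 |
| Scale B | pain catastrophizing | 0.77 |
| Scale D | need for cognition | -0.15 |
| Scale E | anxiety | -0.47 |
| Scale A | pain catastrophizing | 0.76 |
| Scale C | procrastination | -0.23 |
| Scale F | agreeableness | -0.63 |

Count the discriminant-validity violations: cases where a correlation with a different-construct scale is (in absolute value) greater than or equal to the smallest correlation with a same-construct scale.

Convergent (same construct = pain catastrophizing): Scale B, Scale A.
Smallest convergent = 0.76. Discriminant |r|: 0.74, 0.15, 0.47, 0.23, 0.63; count ≥ 0.76 → 0.

0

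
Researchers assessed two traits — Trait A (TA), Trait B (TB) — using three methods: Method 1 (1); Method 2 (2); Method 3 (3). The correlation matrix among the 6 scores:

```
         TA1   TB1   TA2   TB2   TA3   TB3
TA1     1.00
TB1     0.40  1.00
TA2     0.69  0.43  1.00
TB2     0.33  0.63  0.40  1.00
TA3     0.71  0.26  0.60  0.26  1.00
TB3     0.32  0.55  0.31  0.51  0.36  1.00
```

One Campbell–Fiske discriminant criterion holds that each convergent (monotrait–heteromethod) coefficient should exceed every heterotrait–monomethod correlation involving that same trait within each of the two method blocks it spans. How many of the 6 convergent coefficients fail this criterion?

Convergent coefficients and their comparison sets:
TA (methods 1·2): 0.69 vs {0.40, 0.40} → pass.
TA (methods 1·3): 0.71 vs {0.40, 0.36} → pass.
TA (methods 2·3): 0.60 vs {0.40, 0.36} → pass.
TB (methods 1·2): 0.63 vs {0.40, 0.40} → pass.
TB (methods 1·3): 0.55 vs {0.40, 0.36} → pass.
TB (methods 2·3): 0.51 vs {0.40, 0.36} → pass.
0 of 6 fail.

0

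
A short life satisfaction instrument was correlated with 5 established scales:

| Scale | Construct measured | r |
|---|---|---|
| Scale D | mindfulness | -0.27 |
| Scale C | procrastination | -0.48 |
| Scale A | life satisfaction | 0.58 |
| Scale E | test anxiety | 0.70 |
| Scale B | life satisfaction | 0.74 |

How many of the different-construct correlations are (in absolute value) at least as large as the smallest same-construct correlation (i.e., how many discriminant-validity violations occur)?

Convergent (same construct = life satisfaction): Scale A, Scale B.
Smallest convergent = 0.58. Discriminant |r|: 0.27, 0.48, 0.70; count ≥ 0.58 → 1.

1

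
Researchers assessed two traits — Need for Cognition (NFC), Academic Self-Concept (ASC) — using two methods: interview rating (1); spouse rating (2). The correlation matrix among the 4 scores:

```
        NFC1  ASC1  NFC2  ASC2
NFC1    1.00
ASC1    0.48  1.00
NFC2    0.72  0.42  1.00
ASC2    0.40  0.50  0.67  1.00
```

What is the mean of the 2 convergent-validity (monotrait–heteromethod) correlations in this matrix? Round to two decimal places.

Convergent values: 0.72, 0.50; mean = 1.22/2 = 0.61.

0.61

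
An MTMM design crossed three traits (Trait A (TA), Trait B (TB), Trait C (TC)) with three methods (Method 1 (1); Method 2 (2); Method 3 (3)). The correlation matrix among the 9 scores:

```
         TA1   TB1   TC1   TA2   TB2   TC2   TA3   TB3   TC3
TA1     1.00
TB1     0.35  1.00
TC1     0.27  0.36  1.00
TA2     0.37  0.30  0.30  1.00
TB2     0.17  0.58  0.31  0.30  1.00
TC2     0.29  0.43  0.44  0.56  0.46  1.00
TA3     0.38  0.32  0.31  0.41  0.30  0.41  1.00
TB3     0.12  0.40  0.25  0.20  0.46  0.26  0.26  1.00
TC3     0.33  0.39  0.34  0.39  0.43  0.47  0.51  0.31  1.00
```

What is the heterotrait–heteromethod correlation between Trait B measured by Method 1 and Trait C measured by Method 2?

0.43

Different traits and methods: r(TB1, TC2) = 0.43.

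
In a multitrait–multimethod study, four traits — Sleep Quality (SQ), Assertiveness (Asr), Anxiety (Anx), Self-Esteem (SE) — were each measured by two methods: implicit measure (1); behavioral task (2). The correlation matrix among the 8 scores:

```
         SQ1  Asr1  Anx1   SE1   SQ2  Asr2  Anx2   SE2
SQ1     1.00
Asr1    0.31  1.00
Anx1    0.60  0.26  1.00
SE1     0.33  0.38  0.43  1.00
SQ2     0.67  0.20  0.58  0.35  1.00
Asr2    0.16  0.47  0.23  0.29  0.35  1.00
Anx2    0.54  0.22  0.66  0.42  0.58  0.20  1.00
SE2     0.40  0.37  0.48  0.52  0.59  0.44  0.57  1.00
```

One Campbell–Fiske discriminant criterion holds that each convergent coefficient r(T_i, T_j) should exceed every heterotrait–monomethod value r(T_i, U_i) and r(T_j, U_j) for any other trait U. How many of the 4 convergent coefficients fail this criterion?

Convergent coefficients and their comparison sets:
SQ (methods 1·2): 0.67 vs {0.31, 0.35, 0.60, 0.58, 0.33, 0.59} → pass.
Asr (methods 1·2): 0.47 vs {0.31, 0.35, 0.26, 0.20, 0.38, 0.44} → pass.
Anx (methods 1·2): 0.66 vs {0.60, 0.58, 0.26, 0.20, 0.43, 0.57} → pass.
SE (methods 1·2): 0.52 vs {0.33, 0.59, 0.38, 0.44, 0.43, 0.57} → fail.
1 of 4 fail.

1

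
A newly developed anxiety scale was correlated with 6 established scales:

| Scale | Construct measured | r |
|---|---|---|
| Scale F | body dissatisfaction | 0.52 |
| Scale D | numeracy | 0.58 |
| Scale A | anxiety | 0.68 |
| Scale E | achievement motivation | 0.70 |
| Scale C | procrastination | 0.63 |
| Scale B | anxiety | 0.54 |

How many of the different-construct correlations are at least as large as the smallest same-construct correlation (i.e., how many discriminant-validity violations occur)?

Convergent (same construct = anxiety): Scale A, Scale B.
Smallest convergent = 0.54. Discriminant values: 0.52, 0.58, 0.70, 0.63; count ≥ 0.54 → 3.

3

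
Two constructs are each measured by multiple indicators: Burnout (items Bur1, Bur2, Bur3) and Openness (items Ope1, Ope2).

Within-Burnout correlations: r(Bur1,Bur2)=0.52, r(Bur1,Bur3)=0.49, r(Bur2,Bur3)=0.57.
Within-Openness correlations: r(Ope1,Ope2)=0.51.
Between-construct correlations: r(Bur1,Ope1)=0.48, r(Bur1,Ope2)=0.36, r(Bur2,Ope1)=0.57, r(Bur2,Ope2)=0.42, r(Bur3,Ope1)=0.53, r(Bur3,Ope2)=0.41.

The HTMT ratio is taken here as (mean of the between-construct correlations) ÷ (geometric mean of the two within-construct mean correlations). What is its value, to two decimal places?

0.89

Mean between = 2.77/6 = 0.4617.
Mean within-Bur = 1.58/3 = 0.5267; mean within-Ope = 0.51/1 = 0.5100.
Geometric mean = √(0.5267 × 0.5100) = 0.5183.
HTMT = 0.4617 / 0.5183 = 0.89.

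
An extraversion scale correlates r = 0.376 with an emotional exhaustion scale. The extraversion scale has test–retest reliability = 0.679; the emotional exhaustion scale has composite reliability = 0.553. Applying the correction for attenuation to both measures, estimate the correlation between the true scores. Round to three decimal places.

0.614

r_true = r_obs / √(r_xx · r_yy) = 0.376 / √(0.679 × 0.553) = 0.376 / √0.375487 = 0.376 / 0.6128 ≈ 0.614.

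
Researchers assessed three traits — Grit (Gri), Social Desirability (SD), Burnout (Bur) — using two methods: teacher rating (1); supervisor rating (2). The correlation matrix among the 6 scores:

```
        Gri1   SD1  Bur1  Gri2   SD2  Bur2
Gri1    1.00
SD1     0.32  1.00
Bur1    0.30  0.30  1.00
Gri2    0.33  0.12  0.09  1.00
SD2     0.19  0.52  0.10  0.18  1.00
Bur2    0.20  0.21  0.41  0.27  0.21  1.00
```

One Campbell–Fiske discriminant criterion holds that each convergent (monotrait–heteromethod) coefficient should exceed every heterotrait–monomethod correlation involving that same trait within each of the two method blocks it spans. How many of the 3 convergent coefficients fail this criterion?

Checking each validity diagonal entry against its comparison values:
Gri (methods 1·2): 0.33 vs {0.32, 0.18, 0.30, 0.27} → pass.
SD (methods 1·2): 0.52 vs {0.32, 0.18, 0.30, 0.21} → pass.
Bur (methods 1·2): 0.41 vs {0.30, 0.27, 0.30, 0.21} → pass.
0 of 3 fail.

0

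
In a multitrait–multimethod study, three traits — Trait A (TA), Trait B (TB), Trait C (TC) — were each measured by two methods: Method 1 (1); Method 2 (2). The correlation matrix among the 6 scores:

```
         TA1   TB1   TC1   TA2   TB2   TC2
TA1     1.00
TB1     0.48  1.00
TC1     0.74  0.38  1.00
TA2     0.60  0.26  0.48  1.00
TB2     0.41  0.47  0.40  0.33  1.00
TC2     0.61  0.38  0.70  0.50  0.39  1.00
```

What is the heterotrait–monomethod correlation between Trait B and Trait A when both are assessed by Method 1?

Different traits, same method: r(TB1, TA1) = 0.48.

0.48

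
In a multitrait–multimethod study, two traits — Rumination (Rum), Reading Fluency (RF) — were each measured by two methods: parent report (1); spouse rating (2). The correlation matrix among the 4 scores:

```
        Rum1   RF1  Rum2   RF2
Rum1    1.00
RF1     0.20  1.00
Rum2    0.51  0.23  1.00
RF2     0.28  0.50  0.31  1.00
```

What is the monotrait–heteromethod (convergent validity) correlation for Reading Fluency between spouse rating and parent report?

0.50

Same trait (RF), different methods: r(RF2, RF1) = 0.50.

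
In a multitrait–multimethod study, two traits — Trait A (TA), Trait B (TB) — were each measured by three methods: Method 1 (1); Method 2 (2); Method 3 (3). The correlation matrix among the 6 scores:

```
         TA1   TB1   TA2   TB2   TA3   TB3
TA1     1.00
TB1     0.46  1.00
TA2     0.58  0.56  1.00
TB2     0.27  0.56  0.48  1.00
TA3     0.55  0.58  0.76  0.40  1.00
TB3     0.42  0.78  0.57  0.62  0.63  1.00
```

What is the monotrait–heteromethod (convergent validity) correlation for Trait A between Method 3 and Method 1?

Same trait (TA), different methods: r(TA3, TA1) = 0.55.

0.55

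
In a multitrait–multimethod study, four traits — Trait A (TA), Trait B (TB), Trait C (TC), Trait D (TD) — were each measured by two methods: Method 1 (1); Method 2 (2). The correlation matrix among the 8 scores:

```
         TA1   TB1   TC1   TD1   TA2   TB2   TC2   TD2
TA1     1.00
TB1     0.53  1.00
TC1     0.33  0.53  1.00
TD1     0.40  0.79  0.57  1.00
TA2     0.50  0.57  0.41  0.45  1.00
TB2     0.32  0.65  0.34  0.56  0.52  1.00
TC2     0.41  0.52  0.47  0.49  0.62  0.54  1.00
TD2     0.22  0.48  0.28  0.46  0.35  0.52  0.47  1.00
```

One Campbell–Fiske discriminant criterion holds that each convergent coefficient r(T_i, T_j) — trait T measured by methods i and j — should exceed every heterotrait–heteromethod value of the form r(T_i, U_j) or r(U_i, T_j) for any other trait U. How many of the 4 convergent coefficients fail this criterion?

Checking each validity diagonal entry against its comparison values:
TA (methods 1·2): 0.50 vs {0.32, 0.57, 0.41, 0.41, 0.22, 0.45} → fail.
TB (methods 1·2): 0.65 vs {0.57, 0.32, 0.52, 0.34, 0.48, 0.56} → pass.
TC (methods 1·2): 0.47 vs {0.41, 0.41, 0.34, 0.52, 0.28, 0.49} → fail.
TD (methods 1·2): 0.46 vs {0.45, 0.22, 0.56, 0.48, 0.49, 0.28} → fail.
3 of 4 fail.

3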